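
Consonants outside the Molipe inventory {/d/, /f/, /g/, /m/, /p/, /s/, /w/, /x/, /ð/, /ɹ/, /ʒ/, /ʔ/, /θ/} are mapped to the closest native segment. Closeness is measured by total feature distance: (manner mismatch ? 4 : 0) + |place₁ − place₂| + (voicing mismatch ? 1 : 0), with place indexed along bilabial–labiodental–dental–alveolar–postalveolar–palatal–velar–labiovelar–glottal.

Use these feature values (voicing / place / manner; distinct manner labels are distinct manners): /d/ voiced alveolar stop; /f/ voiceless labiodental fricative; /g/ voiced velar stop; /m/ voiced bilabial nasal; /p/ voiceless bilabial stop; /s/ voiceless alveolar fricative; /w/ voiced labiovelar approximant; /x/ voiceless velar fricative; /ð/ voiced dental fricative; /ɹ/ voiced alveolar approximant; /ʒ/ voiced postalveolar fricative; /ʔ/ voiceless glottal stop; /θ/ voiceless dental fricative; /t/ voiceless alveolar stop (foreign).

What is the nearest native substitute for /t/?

/d/ is closest: same manner (stop), place distance 0 (alveolar→alveolar), voicing differs (+1); total 1. Next closest is /p/ at distance 3.

d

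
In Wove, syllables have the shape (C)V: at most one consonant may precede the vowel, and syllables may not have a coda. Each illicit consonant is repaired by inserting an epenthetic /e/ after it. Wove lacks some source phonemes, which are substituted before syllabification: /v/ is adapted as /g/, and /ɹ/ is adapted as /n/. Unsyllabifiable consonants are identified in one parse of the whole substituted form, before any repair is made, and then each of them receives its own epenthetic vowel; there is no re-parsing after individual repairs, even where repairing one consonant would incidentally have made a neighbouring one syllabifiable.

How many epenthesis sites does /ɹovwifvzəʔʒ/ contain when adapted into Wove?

After substitution the input is /nogwifgzəʔʒ/.
The unsyllabifiable consonants are /g/, /f/, /g/, /ʔ/, /ʒ/; each receives one epenthetic vowel.

5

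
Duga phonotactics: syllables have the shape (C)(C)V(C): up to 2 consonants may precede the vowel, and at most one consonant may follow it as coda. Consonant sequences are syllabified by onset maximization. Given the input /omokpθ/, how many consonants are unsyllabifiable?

Syllabifying with onset maximization leaves /p/, /θ/ stranded (at most one coda consonant is licensed; onsets may contain at most 2 consonants).

2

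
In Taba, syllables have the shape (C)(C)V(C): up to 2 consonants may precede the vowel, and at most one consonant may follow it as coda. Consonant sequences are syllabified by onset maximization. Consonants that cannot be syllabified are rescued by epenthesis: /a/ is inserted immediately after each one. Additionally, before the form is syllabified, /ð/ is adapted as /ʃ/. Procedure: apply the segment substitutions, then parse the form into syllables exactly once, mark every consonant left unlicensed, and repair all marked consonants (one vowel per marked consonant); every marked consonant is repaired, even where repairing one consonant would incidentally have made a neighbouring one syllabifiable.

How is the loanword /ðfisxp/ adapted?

ʃfisxapa

Substitution: /ð/ → /ʃ/, giving /ʃfisxp/.
The consonants /x/, /p/ cannot be parsed into a legal (C)(C)V(C) syllable (at most one coda consonant is licensed; onsets may contain at most 2 consonants).
Inserting the epenthetic vowel yields /x/ → /xa/, /p/ → /pa/.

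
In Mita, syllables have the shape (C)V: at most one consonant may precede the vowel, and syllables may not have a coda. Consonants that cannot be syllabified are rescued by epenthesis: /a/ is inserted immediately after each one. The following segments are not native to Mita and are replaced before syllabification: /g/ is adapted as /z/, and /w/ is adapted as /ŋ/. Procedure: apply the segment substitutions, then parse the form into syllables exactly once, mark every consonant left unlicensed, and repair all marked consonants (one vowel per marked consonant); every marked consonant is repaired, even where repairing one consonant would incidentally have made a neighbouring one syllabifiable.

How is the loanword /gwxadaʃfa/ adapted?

Substitution: /g/ → /z/, /w/ → /ŋ/, giving /zŋxadaʃfa/.
The consonants /z/, /ŋ/, /ʃ/ cannot be parsed into a legal (C)V syllable (no codas are permitted; onsets are limited to one consonant).
Each unlicensed consonant becomes the onset of a new syllable: /z/ → /za/, /ŋ/ → /ŋa/, /ʃ/ → /ʃa/.

zaŋaxadaʃafa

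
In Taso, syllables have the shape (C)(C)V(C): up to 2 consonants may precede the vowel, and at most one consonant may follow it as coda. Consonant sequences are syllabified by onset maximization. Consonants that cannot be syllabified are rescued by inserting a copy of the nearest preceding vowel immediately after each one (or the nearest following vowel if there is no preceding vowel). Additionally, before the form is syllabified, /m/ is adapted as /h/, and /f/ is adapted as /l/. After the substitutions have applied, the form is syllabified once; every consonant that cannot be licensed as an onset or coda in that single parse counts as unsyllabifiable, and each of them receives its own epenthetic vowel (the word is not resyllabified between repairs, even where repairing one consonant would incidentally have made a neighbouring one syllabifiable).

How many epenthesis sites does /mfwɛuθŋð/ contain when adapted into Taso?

3

After substitution the input is /hlwɛuθŋð/.
The unsyllabifiable consonants are /h/, /ŋ/, /ð/; each receives one epenthetic vowel.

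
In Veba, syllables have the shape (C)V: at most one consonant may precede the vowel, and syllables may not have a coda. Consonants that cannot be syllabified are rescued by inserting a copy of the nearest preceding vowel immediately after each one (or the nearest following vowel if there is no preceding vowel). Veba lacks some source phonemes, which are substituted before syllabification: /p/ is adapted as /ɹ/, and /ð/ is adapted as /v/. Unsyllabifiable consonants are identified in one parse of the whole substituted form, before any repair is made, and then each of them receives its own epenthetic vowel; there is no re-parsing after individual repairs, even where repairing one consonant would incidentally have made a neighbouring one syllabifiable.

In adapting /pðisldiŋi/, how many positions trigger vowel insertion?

After substitution the input is /ɹvisldiŋi/.
The unsyllabifiable consonants are /ɹ/, /s/, /l/; each receives one epenthetic vowel.

3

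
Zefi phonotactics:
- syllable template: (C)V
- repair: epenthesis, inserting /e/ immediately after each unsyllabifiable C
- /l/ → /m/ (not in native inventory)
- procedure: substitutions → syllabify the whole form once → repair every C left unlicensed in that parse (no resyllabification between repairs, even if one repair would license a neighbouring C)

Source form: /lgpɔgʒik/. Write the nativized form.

megepɔgeʒike

Substitution: /l/ → /m/, giving /mgpɔgʒik/.
Syllabifying with onset maximization leaves /m/, /g/, /g/, /k/ stranded (no codas are permitted; onsets are limited to one consonant).
Inserting the epenthetic vowel yields /m/ → /me/, /g/ → /ge/, /g/ → /ge/, /k/ → /ke/.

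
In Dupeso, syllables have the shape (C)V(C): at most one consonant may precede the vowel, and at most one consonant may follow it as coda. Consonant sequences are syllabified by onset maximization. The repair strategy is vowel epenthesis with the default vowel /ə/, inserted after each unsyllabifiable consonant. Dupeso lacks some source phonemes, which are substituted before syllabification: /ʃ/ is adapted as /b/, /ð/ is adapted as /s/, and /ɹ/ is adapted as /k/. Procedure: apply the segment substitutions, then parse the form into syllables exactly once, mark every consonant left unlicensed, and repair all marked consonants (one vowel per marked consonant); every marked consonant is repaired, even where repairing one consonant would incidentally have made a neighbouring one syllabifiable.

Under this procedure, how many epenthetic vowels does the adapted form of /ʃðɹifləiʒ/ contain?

2

After substitution the input is /bskifləiʒ/.
The unsyllabifiable consonants are /b/, /s/; each receives one epenthetic vowel.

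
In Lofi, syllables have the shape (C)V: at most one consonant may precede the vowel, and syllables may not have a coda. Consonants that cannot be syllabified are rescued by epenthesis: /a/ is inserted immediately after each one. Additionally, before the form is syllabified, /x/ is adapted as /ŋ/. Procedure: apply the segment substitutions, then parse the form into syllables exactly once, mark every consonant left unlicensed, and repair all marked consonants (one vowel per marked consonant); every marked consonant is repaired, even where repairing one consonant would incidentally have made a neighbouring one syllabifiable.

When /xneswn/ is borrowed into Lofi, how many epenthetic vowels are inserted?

4

After substitution the input is /ŋneswn/.
The unsyllabifiable consonants are /ŋ/, /s/, /w/, /n/; each receives one epenthetic vowel.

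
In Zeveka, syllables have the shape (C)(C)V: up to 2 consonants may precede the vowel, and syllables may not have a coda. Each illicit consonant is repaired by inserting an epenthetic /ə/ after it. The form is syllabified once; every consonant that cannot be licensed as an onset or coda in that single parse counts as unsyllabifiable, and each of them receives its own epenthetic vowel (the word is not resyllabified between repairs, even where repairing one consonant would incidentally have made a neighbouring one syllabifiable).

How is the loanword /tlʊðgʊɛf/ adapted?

Under (C)(C)V, the unsyllabifiable consonants are /f/ (no codas are permitted; onsets may contain at most 2 consonants).
Each unlicensed consonant becomes the onset of a new syllable: /f/ → /fə/.

tlʊðgʊɛfə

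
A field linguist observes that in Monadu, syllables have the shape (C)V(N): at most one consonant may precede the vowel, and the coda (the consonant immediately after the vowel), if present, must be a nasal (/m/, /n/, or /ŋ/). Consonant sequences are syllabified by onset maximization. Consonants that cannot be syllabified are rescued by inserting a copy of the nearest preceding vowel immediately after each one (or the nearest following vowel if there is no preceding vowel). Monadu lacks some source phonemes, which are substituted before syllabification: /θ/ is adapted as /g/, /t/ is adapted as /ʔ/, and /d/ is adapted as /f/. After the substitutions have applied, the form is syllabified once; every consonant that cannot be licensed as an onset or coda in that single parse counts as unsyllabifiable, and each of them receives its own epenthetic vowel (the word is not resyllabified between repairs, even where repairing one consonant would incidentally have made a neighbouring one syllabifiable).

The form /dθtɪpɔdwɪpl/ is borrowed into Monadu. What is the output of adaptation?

fɪgɪʔɪpɔfɔwɪpɪlɪ

Substitution: /d/ → /f/, /θ/ → /g/, /t/ → /ʔ/, giving /fgʔɪpɔfwɪpl/.
The consonants /f/, /g/, /f/, /p/, /l/ cannot be parsed into a legal (C)V(N) syllable (only a nasal (/m/, /n/, or /ŋ/) is licensed in coda position; onsets are limited to one consonant).
Epenthesis after each stranded consonant: /f/ → /fɪ/, /g/ → /gɪ/, /f/ → /fɔ/, /p/ → /pɪ/, /l/ → /lɪ/.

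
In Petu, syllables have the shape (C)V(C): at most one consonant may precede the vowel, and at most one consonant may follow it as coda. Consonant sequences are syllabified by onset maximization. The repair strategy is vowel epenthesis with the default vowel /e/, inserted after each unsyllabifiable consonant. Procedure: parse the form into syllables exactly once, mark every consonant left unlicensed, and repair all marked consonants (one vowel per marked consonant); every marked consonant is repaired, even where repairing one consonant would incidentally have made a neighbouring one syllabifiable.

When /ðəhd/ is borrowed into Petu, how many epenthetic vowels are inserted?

The unsyllabifiable consonants are /d/; each receives one epenthetic vowel.

1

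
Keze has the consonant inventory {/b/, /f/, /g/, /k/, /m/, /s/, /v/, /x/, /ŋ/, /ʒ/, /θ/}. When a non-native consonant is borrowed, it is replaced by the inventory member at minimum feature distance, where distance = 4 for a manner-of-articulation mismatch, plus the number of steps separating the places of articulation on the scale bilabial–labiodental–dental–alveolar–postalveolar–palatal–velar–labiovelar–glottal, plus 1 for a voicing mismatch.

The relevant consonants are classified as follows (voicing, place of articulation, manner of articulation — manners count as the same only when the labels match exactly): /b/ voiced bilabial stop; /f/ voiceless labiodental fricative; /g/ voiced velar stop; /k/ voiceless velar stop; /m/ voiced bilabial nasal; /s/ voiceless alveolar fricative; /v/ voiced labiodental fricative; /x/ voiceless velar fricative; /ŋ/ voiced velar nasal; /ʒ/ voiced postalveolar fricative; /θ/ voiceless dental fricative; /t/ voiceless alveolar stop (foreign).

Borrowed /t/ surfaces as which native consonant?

/k/ is closest: same manner (stop), place distance 3 (alveolar→velar), same voicing; total 3. Next closest is /b/ at distance 4.

k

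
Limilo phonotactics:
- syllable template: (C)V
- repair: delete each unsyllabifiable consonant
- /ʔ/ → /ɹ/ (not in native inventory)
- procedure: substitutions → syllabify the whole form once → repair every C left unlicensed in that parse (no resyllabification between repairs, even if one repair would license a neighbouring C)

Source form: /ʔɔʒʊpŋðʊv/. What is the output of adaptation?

Substitution: /ʔ/ → /ɹ/, giving /ɹɔʒʊpŋðʊv/.
The consonants /p/, /ŋ/, /v/ cannot be parsed into a legal (C)V syllable (no codas are permitted; onsets are limited to one consonant).
Deletion applies to /p/, /ŋ/, /v/.

ɹɔʒʊðʊ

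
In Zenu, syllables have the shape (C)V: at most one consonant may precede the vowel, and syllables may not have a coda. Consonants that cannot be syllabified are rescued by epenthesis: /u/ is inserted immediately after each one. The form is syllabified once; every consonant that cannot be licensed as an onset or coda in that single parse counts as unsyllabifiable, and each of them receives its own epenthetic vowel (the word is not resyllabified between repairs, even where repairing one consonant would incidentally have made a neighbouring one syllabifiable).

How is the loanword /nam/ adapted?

Under (C)V, the unsyllabifiable consonants are /m/ (no codas are permitted; onsets are limited to one consonant).
Inserting the epenthetic vowel yields /m/ → /mu/.

namu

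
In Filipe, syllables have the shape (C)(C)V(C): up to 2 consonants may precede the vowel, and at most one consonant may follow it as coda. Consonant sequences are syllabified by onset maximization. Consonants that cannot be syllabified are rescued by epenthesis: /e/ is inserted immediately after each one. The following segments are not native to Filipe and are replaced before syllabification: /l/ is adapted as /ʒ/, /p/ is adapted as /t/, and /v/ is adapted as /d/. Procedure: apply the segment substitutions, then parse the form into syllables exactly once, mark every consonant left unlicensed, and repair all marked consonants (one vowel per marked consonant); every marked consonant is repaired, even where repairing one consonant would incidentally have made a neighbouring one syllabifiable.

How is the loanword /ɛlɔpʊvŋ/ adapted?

Substitution: /l/ → /ʒ/, /p/ → /t/, /v/ → /d/, giving /ɛʒɔtʊdŋ/.
Under (C)(C)V(C), the unsyllabifiable consonants are /ŋ/ (at most one coda consonant is licensed; onsets may contain at most 2 consonants).
Each unlicensed consonant becomes the onset of a new syllable: /ŋ/ → /ŋe/.

ɛʒɔtʊdŋe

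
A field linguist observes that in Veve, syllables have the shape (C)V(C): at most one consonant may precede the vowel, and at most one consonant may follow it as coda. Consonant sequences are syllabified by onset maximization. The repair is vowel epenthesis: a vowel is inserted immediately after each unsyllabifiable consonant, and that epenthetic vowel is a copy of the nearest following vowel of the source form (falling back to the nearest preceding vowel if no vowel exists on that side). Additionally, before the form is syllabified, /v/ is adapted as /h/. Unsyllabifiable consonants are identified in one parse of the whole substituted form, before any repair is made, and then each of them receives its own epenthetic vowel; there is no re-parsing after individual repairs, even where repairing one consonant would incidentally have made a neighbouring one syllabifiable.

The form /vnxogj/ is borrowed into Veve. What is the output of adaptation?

honoxogjo

Substitution: /v/ → /h/, giving /hnxogj/.
The consonants /h/, /n/, /j/ cannot be parsed into a legal (C)V(C) syllable (at most one coda consonant is licensed; onsets are limited to one consonant).
Inserting the epenthetic vowel yields /h/ → /ho/, /n/ → /no/, /j/ → /jo/.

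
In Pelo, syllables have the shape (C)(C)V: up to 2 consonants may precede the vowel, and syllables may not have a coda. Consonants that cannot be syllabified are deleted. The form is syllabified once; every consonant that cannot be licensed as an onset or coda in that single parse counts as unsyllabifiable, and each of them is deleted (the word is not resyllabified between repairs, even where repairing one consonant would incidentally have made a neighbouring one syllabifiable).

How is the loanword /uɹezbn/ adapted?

uɹe

Under (C)(C)V, the unsyllabifiable consonants are /z/, /b/, /n/ (no codas are permitted; onsets may contain at most 2 consonants).
Each unlicensed consonant is deleted: /z/, /b/, /n/.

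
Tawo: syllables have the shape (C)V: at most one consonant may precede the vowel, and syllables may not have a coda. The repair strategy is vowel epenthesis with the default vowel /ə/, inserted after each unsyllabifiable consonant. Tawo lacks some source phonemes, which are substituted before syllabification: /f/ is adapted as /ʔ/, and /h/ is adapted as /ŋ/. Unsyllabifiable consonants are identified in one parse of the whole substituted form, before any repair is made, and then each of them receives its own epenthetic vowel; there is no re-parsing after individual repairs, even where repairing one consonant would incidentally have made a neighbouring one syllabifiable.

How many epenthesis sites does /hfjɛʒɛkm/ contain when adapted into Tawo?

After substitution the input is /ŋʔjɛʒɛkm/.
The unsyllabifiable consonants are /ŋ/, /ʔ/, /k/, /m/; each receives one epenthetic vowel.

4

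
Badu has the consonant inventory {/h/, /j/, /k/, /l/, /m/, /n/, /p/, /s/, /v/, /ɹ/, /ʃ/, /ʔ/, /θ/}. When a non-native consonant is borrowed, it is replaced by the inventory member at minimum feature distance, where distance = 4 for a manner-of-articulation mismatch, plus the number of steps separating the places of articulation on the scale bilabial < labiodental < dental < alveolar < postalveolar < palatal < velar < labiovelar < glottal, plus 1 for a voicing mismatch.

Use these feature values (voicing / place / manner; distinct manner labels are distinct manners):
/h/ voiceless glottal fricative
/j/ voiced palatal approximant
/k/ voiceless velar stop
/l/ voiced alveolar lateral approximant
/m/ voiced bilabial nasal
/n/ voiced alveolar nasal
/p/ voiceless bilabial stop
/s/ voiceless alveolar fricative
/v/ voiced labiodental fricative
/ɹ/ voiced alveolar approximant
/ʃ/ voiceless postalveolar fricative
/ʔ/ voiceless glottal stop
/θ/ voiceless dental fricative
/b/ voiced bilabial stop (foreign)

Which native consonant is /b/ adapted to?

p

/p/ is closest: same manner (stop), place distance 0 (bilabial→bilabial), voicing differs (+1); total 1. Next closest is /m/ at distance 4.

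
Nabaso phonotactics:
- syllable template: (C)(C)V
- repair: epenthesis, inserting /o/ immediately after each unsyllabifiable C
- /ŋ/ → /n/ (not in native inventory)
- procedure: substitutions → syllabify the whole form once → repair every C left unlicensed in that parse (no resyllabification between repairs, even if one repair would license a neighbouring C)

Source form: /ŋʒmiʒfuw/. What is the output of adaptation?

noʒmiʒfuwo

Substitution: /ŋ/ → /n/, giving /nʒmiʒfuw/.
The consonants /n/, /w/ cannot be parsed into a legal (C)(C)V syllable (no codas are permitted; onsets may contain at most 2 consonants).
Inserting the epenthetic vowel yields /n/ → /no/, /w/ → /wo/.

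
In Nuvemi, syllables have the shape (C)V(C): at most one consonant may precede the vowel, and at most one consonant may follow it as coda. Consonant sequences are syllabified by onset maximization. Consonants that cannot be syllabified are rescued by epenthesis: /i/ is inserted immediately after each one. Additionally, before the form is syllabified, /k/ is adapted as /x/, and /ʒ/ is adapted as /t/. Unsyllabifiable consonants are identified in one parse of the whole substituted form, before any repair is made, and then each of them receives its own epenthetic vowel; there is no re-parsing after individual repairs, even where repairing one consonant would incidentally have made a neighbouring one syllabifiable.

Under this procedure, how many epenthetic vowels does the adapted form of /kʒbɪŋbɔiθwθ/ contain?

After substitution the input is /xtbɪŋbɔiθwθ/.
The unsyllabifiable consonants are /x/, /t/, /w/, /θ/; each receives one epenthetic vowel.

4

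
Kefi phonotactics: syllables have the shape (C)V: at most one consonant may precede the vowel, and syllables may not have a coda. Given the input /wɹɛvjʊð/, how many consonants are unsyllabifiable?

3

Under (C)V, the unsyllabifiable consonants are /w/, /v/, /ð/ (no codas are permitted; onsets are limited to one consonant).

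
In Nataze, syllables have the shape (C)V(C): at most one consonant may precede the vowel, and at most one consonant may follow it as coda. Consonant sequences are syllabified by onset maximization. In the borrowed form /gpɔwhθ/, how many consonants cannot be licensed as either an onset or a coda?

The consonants /g/, /h/, /θ/ cannot be parsed into a legal (C)V(C) syllable (at most one coda consonant is licensed; onsets are limited to one consonant).

3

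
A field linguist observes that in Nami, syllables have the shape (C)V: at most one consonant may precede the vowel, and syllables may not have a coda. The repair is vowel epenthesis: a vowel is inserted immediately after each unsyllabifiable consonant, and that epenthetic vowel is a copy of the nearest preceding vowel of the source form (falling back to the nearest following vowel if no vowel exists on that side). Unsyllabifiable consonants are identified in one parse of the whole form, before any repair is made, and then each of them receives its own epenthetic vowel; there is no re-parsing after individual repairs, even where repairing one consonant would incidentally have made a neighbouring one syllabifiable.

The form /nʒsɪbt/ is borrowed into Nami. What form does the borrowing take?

nɪʒɪsɪbɪtɪ

Under (C)V, the unsyllabifiable consonants are /n/, /ʒ/, /b/, /t/ (no codas are permitted; onsets are limited to one consonant).
Inserting the epenthetic vowel yields /n/ → /nɪ/, /ʒ/ → /ʒɪ/, /b/ → /bɪ/, /t/ → /tɪ/.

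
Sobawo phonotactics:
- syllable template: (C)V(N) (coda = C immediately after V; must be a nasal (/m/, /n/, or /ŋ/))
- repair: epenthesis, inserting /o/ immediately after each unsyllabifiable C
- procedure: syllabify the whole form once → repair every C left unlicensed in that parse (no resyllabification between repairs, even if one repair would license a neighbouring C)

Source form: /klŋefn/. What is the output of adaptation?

koloŋefono

Under (C)V(N), the unsyllabifiable consonants are /k/, /l/, /f/, /n/ (only a nasal (/m/, /n/, or /ŋ/) is licensed in coda position; onsets are limited to one consonant).
Each unlicensed consonant becomes the onset of a new syllable: /k/ → /ko/, /l/ → /lo/, /f/ → /fo/, /n/ → /no/.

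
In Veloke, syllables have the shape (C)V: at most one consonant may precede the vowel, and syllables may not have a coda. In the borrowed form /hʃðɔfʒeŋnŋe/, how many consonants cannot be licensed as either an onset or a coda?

5

Syllabifying with onset maximization leaves /h/, /ʃ/, /f/, /ŋ/, /n/ stranded (no codas are permitted; onsets are limited to one consonant).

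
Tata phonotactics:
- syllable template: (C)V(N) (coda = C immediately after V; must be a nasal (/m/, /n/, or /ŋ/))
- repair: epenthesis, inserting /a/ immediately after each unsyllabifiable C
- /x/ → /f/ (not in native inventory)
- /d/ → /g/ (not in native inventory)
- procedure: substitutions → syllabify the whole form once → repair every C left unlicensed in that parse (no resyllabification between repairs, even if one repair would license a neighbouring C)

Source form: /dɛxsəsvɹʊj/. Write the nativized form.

gɛfasəsavaɹʊja

Substitution: /d/ → /g/, /x/ → /f/, giving /gɛfsəsvɹʊj/.
Syllabifying with onset maximization leaves /f/, /s/, /v/, /j/ stranded (only a nasal (/m/, /n/, or /ŋ/) is licensed in coda position; onsets are limited to one consonant).
Epenthesis after each stranded consonant: /f/ → /fa/, /s/ → /sa/, /v/ → /va/, /j/ → /ja/.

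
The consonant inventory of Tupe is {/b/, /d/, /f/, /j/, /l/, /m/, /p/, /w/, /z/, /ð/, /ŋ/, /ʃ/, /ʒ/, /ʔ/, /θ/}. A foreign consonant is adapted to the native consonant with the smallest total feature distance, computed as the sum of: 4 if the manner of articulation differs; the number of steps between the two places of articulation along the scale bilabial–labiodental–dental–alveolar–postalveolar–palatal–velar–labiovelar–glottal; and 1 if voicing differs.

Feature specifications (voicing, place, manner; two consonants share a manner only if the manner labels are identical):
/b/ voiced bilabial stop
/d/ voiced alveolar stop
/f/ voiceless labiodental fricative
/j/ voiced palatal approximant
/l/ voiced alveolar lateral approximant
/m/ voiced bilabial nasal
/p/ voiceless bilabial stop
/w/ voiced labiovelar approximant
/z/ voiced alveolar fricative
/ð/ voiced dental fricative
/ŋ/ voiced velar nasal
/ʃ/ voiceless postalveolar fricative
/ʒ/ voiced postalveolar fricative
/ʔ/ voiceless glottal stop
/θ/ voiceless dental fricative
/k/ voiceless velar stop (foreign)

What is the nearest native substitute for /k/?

ʔ

/ʔ/ is closest: same manner (stop), place distance 2 (velar→glottal), same voicing; total 2. Next closest is /d/ at distance 4.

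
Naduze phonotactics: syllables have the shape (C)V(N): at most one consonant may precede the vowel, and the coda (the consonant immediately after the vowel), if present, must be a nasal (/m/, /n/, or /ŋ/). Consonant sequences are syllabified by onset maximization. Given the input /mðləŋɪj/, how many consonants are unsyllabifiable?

Syllabifying with onset maximization leaves /m/, /ð/, /j/ stranded (only a nasal (/m/, /n/, or /ŋ/) is licensed in coda position; onsets are limited to one consonant).

3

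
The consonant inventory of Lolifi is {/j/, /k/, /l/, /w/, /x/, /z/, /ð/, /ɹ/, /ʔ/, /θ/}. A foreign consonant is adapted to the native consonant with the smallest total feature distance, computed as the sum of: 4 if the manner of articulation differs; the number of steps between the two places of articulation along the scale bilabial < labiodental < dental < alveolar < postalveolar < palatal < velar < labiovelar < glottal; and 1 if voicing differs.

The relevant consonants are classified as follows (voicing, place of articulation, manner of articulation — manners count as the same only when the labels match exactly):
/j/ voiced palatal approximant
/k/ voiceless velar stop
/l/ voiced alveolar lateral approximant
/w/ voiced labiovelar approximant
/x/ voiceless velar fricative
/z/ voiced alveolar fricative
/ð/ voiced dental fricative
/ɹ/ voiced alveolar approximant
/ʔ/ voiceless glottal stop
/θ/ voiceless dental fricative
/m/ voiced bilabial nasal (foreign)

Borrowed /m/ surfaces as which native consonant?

ð

/ð/ is closest: manner differs (nasal→fricative, +4), place distance 2 (bilabial→dental), same voicing; total 6. Next closest is /l/ at distance 7.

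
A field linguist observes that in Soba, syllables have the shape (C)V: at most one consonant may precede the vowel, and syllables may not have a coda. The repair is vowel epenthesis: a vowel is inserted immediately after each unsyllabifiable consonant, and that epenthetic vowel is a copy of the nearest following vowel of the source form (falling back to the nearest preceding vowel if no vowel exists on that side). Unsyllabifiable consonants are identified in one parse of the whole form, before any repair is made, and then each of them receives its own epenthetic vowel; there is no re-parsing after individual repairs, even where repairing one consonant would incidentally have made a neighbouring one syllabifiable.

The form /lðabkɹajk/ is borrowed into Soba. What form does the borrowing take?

The consonants /l/, /b/, /k/, /j/, /k/ cannot be parsed into a legal (C)V syllable (no codas are permitted; onsets are limited to one consonant).
Epenthesis after each stranded consonant: /l/ → /la/, /b/ → /ba/, /k/ → /ka/, /j/ → /ja/, /k/ → /ka/.

laðabakaɹajaka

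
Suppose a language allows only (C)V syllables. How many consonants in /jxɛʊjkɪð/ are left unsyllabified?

3

The consonants /j/, /j/, /ð/ cannot be parsed into a legal (C)V syllable (no codas are permitted; onsets are limited to one consonant).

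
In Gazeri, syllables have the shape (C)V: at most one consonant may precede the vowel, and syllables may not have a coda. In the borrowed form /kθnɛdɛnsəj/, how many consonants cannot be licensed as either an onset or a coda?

4

The consonants /k/, /θ/, /n/, /j/ cannot be parsed into a legal (C)V syllable (no codas are permitted; onsets are limited to one consonant).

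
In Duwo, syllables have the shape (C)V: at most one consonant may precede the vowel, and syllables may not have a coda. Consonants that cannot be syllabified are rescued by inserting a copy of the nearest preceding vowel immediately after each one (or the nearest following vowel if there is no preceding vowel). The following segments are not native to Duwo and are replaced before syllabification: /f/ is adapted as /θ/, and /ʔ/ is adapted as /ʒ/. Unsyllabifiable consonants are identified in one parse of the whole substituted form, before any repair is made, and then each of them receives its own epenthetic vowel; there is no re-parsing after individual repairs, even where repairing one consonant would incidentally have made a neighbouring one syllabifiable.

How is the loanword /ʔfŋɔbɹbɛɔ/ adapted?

Substitution: /ʔ/ → /ʒ/, /f/ → /θ/, giving /ʒθŋɔbɹbɛɔ/.
The consonants /ʒ/, /θ/, /b/, /ɹ/ cannot be parsed into a legal (C)V syllable (no codas are permitted; onsets are limited to one consonant).
Epenthesis after each stranded consonant: /ʒ/ → /ʒɔ/, /θ/ → /θɔ/, /b/ → /bɔ/, /ɹ/ → /ɹɔ/.

ʒɔθɔŋɔbɔɹɔbɛɔ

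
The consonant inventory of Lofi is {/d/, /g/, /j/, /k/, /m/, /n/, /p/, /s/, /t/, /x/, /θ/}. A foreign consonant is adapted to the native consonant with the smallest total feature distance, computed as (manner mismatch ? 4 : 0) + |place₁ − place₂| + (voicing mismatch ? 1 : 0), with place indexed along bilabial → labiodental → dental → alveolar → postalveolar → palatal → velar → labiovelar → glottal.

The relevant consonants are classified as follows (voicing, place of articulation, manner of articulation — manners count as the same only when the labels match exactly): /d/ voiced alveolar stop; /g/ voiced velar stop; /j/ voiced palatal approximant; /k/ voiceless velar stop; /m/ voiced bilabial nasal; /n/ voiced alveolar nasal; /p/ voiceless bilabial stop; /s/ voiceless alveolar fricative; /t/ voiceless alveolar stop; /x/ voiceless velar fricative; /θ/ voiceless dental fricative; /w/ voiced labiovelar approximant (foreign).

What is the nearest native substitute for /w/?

j

/j/ is closest: same manner (approximant), place distance 2 (labiovelar→palatal), same voicing; total 2. Next closest is /g/ at distance 5.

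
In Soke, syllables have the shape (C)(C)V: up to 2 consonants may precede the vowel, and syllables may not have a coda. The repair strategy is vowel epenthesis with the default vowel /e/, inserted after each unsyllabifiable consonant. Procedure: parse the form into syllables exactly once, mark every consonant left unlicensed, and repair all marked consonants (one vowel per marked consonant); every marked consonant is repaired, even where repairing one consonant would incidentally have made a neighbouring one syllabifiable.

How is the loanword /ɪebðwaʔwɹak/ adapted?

Under (C)(C)V, the unsyllabifiable consonants are /b/, /ʔ/, /k/ (no codas are permitted; onsets may contain at most 2 consonants).
Inserting the epenthetic vowel yields /b/ → /be/, /ʔ/ → /ʔe/, /k/ → /ke/.

ɪebeðwaʔewɹake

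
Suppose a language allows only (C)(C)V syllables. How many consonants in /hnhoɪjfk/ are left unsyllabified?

4

Under (C)(C)V, the unsyllabifiable consonants are /h/, /j/, /f/, /k/ (no codas are permitted; onsets may contain at most 2 consonants).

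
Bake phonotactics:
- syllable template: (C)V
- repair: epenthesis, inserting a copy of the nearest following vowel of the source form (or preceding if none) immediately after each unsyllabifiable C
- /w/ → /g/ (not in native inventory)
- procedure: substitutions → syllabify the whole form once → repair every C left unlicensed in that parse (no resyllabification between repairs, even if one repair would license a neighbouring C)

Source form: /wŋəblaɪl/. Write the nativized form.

gəŋəbalaɪlɪ

Substitution: /w/ → /g/, giving /gŋəblaɪl/.
Syllabifying with onset maximization leaves /g/, /b/, /l/ stranded (no codas are permitted; onsets are limited to one consonant).
Each unlicensed consonant becomes the onset of a new syllable: /g/ → /gə/, /b/ → /ba/, /l/ → /lɪ/.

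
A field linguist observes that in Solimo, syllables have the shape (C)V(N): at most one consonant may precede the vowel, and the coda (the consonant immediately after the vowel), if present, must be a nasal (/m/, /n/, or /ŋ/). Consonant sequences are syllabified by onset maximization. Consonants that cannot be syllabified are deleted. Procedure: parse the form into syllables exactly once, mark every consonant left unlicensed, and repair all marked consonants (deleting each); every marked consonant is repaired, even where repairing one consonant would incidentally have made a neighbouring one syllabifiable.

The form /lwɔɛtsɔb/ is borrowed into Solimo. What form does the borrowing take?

wɔɛsɔ

Under (C)V(N), the unsyllabifiable consonants are /l/, /t/, /b/ (only a nasal (/m/, /n/, or /ŋ/) is licensed in coda position; onsets are limited to one consonant).
Deletion applies to /l/, /t/, /b/.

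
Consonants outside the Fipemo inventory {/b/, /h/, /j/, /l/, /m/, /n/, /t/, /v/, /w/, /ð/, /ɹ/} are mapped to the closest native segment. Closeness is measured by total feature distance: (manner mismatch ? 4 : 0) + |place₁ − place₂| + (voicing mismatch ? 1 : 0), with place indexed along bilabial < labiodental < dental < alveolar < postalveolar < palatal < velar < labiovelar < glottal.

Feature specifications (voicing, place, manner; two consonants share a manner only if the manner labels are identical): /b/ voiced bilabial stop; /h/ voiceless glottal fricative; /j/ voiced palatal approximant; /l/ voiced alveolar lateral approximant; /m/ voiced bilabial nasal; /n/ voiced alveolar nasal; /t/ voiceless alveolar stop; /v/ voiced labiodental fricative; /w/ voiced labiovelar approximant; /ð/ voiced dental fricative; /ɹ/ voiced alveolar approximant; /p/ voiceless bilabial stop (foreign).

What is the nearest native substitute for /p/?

/b/ is closest: same manner (stop), place distance 0 (bilabial→bilabial), voicing differs (+1); total 1. Next closest is /t/ at distance 3.

b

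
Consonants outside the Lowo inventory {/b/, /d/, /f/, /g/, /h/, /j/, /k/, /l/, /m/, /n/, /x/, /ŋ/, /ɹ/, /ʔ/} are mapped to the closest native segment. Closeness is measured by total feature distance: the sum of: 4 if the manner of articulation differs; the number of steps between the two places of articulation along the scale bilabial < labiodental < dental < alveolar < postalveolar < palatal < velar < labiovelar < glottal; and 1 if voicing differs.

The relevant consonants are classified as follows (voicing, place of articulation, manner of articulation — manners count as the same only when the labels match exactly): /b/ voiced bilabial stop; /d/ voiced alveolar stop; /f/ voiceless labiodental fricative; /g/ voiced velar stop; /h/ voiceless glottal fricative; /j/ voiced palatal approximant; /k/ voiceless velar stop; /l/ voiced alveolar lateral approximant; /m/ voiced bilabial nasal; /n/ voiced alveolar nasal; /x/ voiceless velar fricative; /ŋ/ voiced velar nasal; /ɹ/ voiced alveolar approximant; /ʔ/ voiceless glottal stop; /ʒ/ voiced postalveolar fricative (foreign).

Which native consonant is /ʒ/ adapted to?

x

/x/ is closest: same manner (fricative), place distance 2 (postalveolar→velar), voicing differs (+1); total 3. Next closest is /f/ at distance 4.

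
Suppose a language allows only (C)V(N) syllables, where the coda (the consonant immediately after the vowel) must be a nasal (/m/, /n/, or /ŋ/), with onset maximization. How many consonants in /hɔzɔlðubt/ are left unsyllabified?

Under (C)V(N), the unsyllabifiable consonants are /l/, /b/, /t/ (only a nasal (/m/, /n/, or /ŋ/) is licensed in coda position; onsets are limited to one consonant).

3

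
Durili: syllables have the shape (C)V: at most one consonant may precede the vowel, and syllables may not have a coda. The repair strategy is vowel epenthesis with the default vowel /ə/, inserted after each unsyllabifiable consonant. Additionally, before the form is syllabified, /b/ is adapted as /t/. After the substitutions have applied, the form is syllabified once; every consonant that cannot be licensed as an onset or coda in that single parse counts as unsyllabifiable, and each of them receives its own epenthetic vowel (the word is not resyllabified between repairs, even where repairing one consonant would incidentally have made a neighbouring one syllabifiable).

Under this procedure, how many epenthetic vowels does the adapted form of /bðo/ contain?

After substitution the input is /tðo/.
The unsyllabifiable consonants are /t/; each receives one epenthetic vowel.

1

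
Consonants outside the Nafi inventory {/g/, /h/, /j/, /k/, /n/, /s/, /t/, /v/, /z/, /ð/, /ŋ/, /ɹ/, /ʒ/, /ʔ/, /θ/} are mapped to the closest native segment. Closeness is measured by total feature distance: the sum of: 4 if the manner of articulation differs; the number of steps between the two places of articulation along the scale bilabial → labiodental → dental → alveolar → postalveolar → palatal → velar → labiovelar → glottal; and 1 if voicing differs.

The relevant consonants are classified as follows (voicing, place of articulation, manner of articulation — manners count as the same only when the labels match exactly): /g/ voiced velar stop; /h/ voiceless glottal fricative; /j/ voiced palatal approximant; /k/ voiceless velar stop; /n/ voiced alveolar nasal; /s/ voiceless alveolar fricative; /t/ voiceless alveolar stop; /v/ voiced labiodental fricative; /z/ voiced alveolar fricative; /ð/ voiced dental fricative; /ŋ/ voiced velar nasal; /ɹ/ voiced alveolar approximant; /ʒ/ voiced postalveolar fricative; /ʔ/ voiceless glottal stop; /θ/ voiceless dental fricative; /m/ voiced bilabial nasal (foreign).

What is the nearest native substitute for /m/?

/n/ is closest: same manner (nasal), place distance 3 (bilabial→alveolar), same voicing; total 3. Next closest is /v/ at distance 5.

n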